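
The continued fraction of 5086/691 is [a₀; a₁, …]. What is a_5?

5086 = 7·691 + 249   →  a_0 = 7
691 = 2·249 + 193   →  a_1 = 2
249 = 1·193 + 56   →  a_2 = 1
193 = 3·56 + 25   →  a_3 = 3
56 = 2·25 + 6   →  a_4 = 2
25 = 4·6 + 1   →  a_5 = 4

4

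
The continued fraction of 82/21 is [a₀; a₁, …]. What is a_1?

82 = 3·21 + 19   →  a_0 = 3
21 = 1·19 + 2   →  a_1 = 1

1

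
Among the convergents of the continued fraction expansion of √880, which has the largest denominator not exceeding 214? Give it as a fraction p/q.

√880 = [29; 1, 1, 1, 58, …] (period length 4).
Convergents:
  p_0/q_0 = 29/1
  p_1/q_1 = 30/1
  p_2/q_2 = 59/2
  p_3/q_3 = 89/3
  p_4/q_4 = 5221/176
  p_5/q_5 = 5310/179
  p_6/q_6 = 10531/355
q_5 = 179 ≤ 214 < 355 = q_6, so the answer is 5310/179.

5310/179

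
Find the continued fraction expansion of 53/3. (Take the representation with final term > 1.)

53 = 17*3 + 2
3 = 1*2 + 1
2 = 2*1 + 0  (stop)
So 53/3 = [17; 1, 2].

[17; 1, 2]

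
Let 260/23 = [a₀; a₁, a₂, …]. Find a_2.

260 = 11·23 + 7   →  a_0 = 11
23 = 3·7 + 2   →  a_1 = 3
7 = 3·2 + 1   →  a_2 = 3

3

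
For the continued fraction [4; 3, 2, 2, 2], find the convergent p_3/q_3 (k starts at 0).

73/17

Using pₖ = aₖpₖ₋₁ + pₖ₋₂, qₖ = aₖqₖ₋₁ + qₖ₋₂ (with p₋₁=1, p₋₂=0, q₋₁=0, q₋₂=1):
  k=0: a=4, p=4, q=1
  k=1: a=3, p=13, q=3
  k=2: a=2, p=30, q=7
  k=3: a=2, p=73, q=17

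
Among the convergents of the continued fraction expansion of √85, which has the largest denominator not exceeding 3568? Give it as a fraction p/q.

27926/3029

√85 = [9; 4, 1, 1, 4, 18, …] (period length 5).
Convergents:
  p_0/q_0 = 9/1
  p_1/q_1 = 37/4
  p_2/q_2 = 46/5
  p_3/q_3 = 83/9
  p_4/q_4 = 378/41
  p_5/q_5 = 6887/747
  p_6/q_6 = 27926/3029
  p_7/q_7 = 34813/3776
q_6 = 3029 ≤ 3568 < 3776 = q_7, so the answer is 27926/3029.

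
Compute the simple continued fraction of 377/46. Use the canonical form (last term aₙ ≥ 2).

[8; 5, 9]

377 = 8·46 + 9
46 = 5·9 + 1
9 = 9·1 + 0  (stop)
So 377/46 = [8; 5, 9].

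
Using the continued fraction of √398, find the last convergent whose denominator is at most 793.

√398 = [19; 1, 18, 1, 38, …] (period length 4).
Convergents:
  p_0/q_0 = 19/1
  p_1/q_1 = 20/1
  p_2/q_2 = 379/19
  p_3/q_3 = 399/20
  p_4/q_4 = 15541/779
  p_5/q_5 = 15940/799
q_4 = 779 ≤ 793 < 799 = q_5, so the answer is 15541/779.

15541/779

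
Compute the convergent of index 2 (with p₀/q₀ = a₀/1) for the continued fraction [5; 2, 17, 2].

Using pₖ = aₖpₖ₋₁ + pₖ₋₂, qₖ = aₖqₖ₋₁ + qₖ₋₂ (with p₋₁=1, p₋₂=0, q₋₁=0, q₋₂=1):
  k=0: a=5, p=5, q=1
  k=1: a=2, p=11, q=2
  k=2: a=17, p=192, q=35

192/35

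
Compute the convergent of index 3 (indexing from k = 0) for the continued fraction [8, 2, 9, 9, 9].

1466/173

Using pₖ = aₖpₖ₋₁ + pₖ₋₂, qₖ = aₖqₖ₋₁ + qₖ₋₂ (with p₋₁=1, p₋₂=0, q₋₁=0, q₋₂=1):
  k=0: a=8, p=8, q=1
  k=1: a=2, p=17, q=2
  k=2: a=9, p=161, q=19
  k=3: a=9, p=1466, q=173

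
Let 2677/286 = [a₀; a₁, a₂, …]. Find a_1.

2677 = 9·286 + 103   →  a_0 = 9
286 = 2·103 + 80   →  a_1 = 2

2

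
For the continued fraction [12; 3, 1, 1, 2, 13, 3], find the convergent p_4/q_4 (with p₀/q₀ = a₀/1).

221/18

Using pₖ = aₖpₖ₋₁ + pₖ₋₂, qₖ = aₖqₖ₋₁ + qₖ₋₂ (with p₋₁=1, p₋₂=0, q₋₁=0, q₋₂=1):
  k=0: a=12, p=12, q=1
  k=1: a=3, p=37, q=3
  k=2: a=1, p=49, q=4
  k=3: a=1, p=86, q=7
  k=4: a=2, p=221, q=18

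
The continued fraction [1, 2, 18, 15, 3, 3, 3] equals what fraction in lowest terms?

27874/18751

Fold from the inside: start with 3/1.
  3 + 1/3 = 10/3
  3 + 3/10 = 33/10
  15 + 10/33 = 505/33
  18 + 33/505 = 9123/505
  2 + 505/9123 = 18751/9123
  1 + 9123/18751 = 27874/18751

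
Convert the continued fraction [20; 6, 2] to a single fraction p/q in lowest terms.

262/13

Using pₖ = aₖpₖ₋₁ + pₖ₋₂ and qₖ = aₖqₖ₋₁ + qₖ₋₂:
  k=0: a=20, p=20, q=1
  k=1: a=6, p=121, q=6
  k=2: a=2, p=262, q=13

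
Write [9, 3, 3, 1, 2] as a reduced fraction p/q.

Fold from the inside: start with 2/1.
  1 + 1/2 = 3/2
  3 + 2/3 = 11/3
  3 + 3/11 = 36/11
  9 + 11/36 = 335/36

335/36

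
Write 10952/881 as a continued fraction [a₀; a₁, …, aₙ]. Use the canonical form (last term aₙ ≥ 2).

10952 = 12·881 + 380
881 = 2·380 + 121
380 = 3·121 + 17
121 = 7·17 + 2
17 = 8·2 + 1
2 = 2·1 + 0  (stop)
So 10952/881 = [12; 2, 3, 7, 8, 2].

[12; 2, 3, 7, 8, 2]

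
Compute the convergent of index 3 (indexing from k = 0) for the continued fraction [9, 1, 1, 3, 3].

Using pₖ = aₖpₖ₋₁ + pₖ₋₂, qₖ = aₖqₖ₋₁ + qₖ₋₂ (with p₋₁=1, p₋₂=0, q₋₁=0, q₋₂=1):
  k=0: a=9, p=9, q=1
  k=1: a=1, p=10, q=1
  k=2: a=1, p=19, q=2
  k=3: a=3, p=67, q=7

67/7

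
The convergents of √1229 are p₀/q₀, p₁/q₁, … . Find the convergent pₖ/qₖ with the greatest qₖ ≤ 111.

√1229 = [35; 17, 1, 1, 17, 70, …] (period length 5).
Convergents:
  p_0/q_0 = 35/1
  p_1/q_1 = 596/17
  p_2/q_2 = 631/18
  p_3/q_3 = 1227/35
  p_4/q_4 = 21490/613
q_3 = 35 ≤ 111 < 613 = q_4, so the answer is 1227/35.

1227/35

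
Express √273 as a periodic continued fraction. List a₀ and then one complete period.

a₀ = ⌊√273⌋ = 16.
With m₀=0, d₀=1 and mₖ₊₁ = dₖaₖ − mₖ, dₖ₊₁ = (n − mₖ₊₁²)/dₖ, aₖ₊₁ = ⌊(a₀+mₖ₊₁)/dₖ₊₁⌋:
  k=1: m=16, d=17, a=1
  k=2: m=1, d=16, a=1
  k=3: m=15, d=3, a=10
  k=4: m=15, d=16, a=1
  k=5: m=1, d=17, a=1
  k=6: m=16, d=1, a=32
d=1 and a=2a₀=32 at k=6, so the next step gives (m, d) = (16, 17) again — its k=1 value — and the period has length 6.

[16; 1, 1, 10, 1, 1, 32]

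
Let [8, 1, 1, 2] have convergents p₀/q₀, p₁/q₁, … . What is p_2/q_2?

17/2

Using pₖ = aₖpₖ₋₁ + pₖ₋₂, qₖ = aₖqₖ₋₁ + qₖ₋₂ (with p₋₁=1, p₋₂=0, q₋₁=0, q₋₂=1):
  k=0: a=8, p=8, q=1
  k=1: a=1, p=9, q=1
  k=2: a=1, p=17, q=2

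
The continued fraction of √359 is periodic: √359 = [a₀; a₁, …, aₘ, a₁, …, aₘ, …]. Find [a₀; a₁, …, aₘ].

a₀ = ⌊√359⌋ = 18.
With m₀=0, d₀=1 and mₖ₊₁ = dₖaₖ − mₖ, dₖ₊₁ = (n − mₖ₊₁²)/dₖ, aₖ₊₁ = ⌊(a₀+mₖ₊₁)/dₖ₊₁⌋:
  k=1: m=18, d=35, a=1
  k=2: m=17, d=2, a=17
  k=3: m=17, d=35, a=1
  k=4: m=18, d=1, a=36
d=1 and a=2a₀=36 at k=4, so the next step gives (m, d) = (18, 35) again — its k=1 value — and the period has length 4.

[18; 1, 17, 1, 36]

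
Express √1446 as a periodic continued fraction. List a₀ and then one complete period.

a₀ = ⌊√1446⌋ = 38.
With m₀=0, d₀=1 and mₖ₊₁ = dₖaₖ − mₖ, dₖ₊₁ = (n − mₖ₊₁²)/dₖ, aₖ₊₁ = ⌊(a₀+mₖ₊₁)/dₖ₊₁⌋:
  k=1: m=38, d=2, a=38
  k=2: m=38, d=1, a=76
d=1 and a=2a₀=76 at k=2, so the next step gives (m, d) = (38, 2) again — its k=1 value — and the period has length 2.

[38; 38, 76]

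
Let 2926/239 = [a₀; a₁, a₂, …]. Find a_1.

4

2926 = 12·239 + 58   →  a_0 = 12
239 = 4·58 + 7   →  a_1 = 4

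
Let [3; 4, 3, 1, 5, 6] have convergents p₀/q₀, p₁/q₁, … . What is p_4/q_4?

Using pₖ = aₖpₖ₋₁ + pₖ₋₂, qₖ = aₖqₖ₋₁ + qₖ₋₂ (with p₋₁=1, p₋₂=0, q₋₁=0, q₋₂=1):
  k=0: a=3, p=3, q=1
  k=1: a=4, p=13, q=4
  k=2: a=3, p=42, q=13
  k=3: a=1, p=55, q=17
  k=4: a=5, p=317, q=98

317/98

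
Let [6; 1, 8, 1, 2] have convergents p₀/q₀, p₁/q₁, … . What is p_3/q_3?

Using pₖ = aₖpₖ₋₁ + pₖ₋₂, qₖ = aₖqₖ₋₁ + qₖ₋₂ (with p₋₁=1, p₋₂=0, q₋₁=0, q₋₂=1):
  k=0: a=6, p=6, q=1
  k=1: a=1, p=7, q=1
  k=2: a=8, p=62, q=9
  k=3: a=1, p=69, q=10

69/10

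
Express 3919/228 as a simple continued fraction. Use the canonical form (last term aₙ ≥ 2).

3919 = 17·228 + 43
228 = 5·43 + 13
43 = 3·13 + 4
13 = 3·4 + 1
4 = 4·1 + 0  (stop)
So 3919/228 = [17; 5, 3, 3, 4].

[17; 5, 3, 3, 4]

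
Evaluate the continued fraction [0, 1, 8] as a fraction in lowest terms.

8/9

Using pₖ = aₖpₖ₋₁ + pₖ₋₂ and qₖ = aₖqₖ₋₁ + qₖ₋₂:
  k=0: a=0, p=0, q=1
  k=1: a=1, p=1, q=1
  k=2: a=8, p=8, q=9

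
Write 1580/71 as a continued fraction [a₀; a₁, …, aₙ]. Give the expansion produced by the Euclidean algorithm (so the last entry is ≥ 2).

[22; 3, 1, 17]

1580 = 22×71 + 18
71 = 3×18 + 17
18 = 1×17 + 1
17 = 17×1 + 0  (stop)
So 1580/71 = [22; 3, 1, 17].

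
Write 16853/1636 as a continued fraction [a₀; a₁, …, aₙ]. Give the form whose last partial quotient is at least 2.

16853 = 10×1636 + 493
1636 = 3×493 + 157
493 = 3×157 + 22
157 = 7×22 + 3
22 = 7×3 + 1
3 = 3×1 + 0  (stop)
So 16853/1636 = [10; 3, 3, 7, 7, 3].

[10; 3, 3, 7, 7, 3]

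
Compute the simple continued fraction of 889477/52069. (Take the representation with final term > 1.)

[17; 12, 10, 4, 2, 11, 4]

889477 = 17×52069 + 4304
52069 = 12×4304 + 421
4304 = 10×421 + 94
421 = 4×94 + 45
94 = 2×45 + 4
45 = 11×4 + 1
4 = 4×1 + 0  (stop)
So 889477/52069 = [17; 12, 10, 4, 2, 11, 4].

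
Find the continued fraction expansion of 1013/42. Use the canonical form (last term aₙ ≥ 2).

1013 = 24*42 + 5
42 = 8*5 + 2
5 = 2*2 + 1
2 = 2*1 + 0  (stop)
So 1013/42 = [24; 8, 2, 2].

[24; 8, 2, 2]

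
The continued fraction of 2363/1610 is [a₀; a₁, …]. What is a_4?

2363 = 1·1610 + 753   →  a_0 = 1
1610 = 2·753 + 104   →  a_1 = 2
753 = 7·104 + 25   →  a_2 = 7
104 = 4·25 + 4   →  a_3 = 4
25 = 6·4 + 1   →  a_4 = 6

6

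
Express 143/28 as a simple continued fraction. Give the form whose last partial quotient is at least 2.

[5; 9, 3]

143 = 5×28 + 3
28 = 9×3 + 1
3 = 3×1 + 0  (stop)
So 143/28 = [5; 9, 3].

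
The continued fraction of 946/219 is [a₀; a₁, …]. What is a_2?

7

946 = 4·219 + 70   →  a_0 = 4
219 = 3·70 + 9   →  a_1 = 3
70 = 7·9 + 7   →  a_2 = 7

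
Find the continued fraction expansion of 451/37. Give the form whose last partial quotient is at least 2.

451 = 12×37 + 7
37 = 5×7 + 2
7 = 3×2 + 1
2 = 2×1 + 0  (stop)
So 451/37 = [12; 5, 3, 2].

[12; 5, 3, 2]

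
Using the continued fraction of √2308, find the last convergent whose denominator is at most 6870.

√2308 = [48; 24, 96, …] (period length 2).
Convergents:
  p_0/q_0 = 48/1
  p_1/q_1 = 1153/24
  p_2/q_2 = 110736/2305
  p_3/q_3 = 2658817/55344
q_2 = 2305 ≤ 6870 < 55344 = q_3, so the answer is 110736/2305.

110736/2305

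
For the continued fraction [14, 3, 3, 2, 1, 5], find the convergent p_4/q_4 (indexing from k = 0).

Using pₖ = aₖpₖ₋₁ + pₖ₋₂, qₖ = aₖqₖ₋₁ + qₖ₋₂ (with p₋₁=1, p₋₂=0, q₋₁=0, q₋₂=1):
  k=0: a=14, p=14, q=1
  k=1: a=3, p=43, q=3
  k=2: a=3, p=143, q=10
  k=3: a=2, p=329, q=23
  k=4: a=1, p=472, q=33

472/33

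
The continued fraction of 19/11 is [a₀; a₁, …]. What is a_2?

2

19 = 1·11 + 8   →  a_0 = 1
11 = 1·8 + 3   →  a_1 = 1
8 = 2·3 + 2   →  a_2 = 2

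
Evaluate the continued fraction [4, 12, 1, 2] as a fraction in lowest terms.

Fold from the inside: start with 2/1.
  1 + 1/2 = 3/2
  12 + 2/3 = 38/3
  4 + 3/38 = 155/38

155/38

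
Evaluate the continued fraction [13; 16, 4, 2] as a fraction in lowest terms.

1907/146

Using pₖ = aₖpₖ₋₁ + pₖ₋₂ and qₖ = aₖqₖ₋₁ + qₖ₋₂:
  k=0: a=13, p=13, q=1
  k=1: a=16, p=209, q=16
  k=2: a=4, p=849, q=65
  k=3: a=2, p=1907, q=146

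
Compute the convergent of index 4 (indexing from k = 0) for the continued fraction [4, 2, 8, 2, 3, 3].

559/125

Using pₖ = aₖpₖ₋₁ + pₖ₋₂, qₖ = aₖqₖ₋₁ + qₖ₋₂ (with p₋₁=1, p₋₂=0, q₋₁=0, q₋₂=1):
  k=0: a=4, p=4, q=1
  k=1: a=2, p=9, q=2
  k=2: a=8, p=76, q=17
  k=3: a=2, p=161, q=36
  k=4: a=3, p=559, q=125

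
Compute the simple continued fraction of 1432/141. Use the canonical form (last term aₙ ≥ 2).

1432 = 10·141 + 22
141 = 6·22 + 9
22 = 2·9 + 4
9 = 2·4 + 1
4 = 4·1 + 0  (stop)
So 1432/141 = [10; 6, 2, 2, 4].

[10; 6, 2, 2, 4]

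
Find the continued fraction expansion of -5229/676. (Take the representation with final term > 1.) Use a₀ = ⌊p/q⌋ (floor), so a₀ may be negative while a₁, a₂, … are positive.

[-8; 3, 1, 3, 2, 9, 2]

-5229 = -8*676 + 179
676 = 3*179 + 139
179 = 1*139 + 40
139 = 3*40 + 19
40 = 2*19 + 2
19 = 9*2 + 1
2 = 2*1 + 0  (stop)
So -5229/676 = [-8; 3, 1, 3, 2, 9, 2].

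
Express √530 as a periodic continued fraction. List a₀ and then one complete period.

[23; 46]

a₀ = ⌊√530⌋ = 23.
With m₀=0, d₀=1 and mₖ₊₁ = dₖaₖ − mₖ, dₖ₊₁ = (n − mₖ₊₁²)/dₖ, aₖ₊₁ = ⌊(a₀+mₖ₊₁)/dₖ₊₁⌋:
  k=1: m=23, d=1, a=46
d=1 and a=2a₀=46 at k=1, so the next step gives (m, d) = (23, 1) again — its k=1 value — and the period has length 1.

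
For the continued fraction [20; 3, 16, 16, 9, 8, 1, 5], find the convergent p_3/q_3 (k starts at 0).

Using pₖ = aₖpₖ₋₁ + pₖ₋₂, qₖ = aₖqₖ₋₁ + qₖ₋₂ (with p₋₁=1, p₋₂=0, q₋₁=0, q₋₂=1):
  k=0: a=20, p=20, q=1
  k=1: a=3, p=61, q=3
  k=2: a=16, p=996, q=49
  k=3: a=16, p=15997, q=787

15997/787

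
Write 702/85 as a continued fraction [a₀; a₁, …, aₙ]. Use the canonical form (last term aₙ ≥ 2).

[8; 3, 1, 6, 3]

702 = 8*85 + 22
85 = 3*22 + 19
22 = 1*19 + 3
19 = 6*3 + 1
3 = 3*1 + 0  (stop)
So 702/85 = [8; 3, 1, 6, 3].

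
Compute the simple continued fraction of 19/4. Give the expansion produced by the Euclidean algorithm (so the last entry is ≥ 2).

19 = 4×4 + 3
4 = 1×3 + 1
3 = 3×1 + 0  (stop)
So 19/4 = [4; 1, 3].

[4; 1, 3]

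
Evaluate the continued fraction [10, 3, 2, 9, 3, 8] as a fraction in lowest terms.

Fold from the inside: start with 8/1.
  3 + 1/8 = 25/8
  9 + 8/25 = 233/25
  2 + 25/233 = 491/233
  3 + 233/491 = 1706/491
  10 + 491/1706 = 17551/1706

17551/1706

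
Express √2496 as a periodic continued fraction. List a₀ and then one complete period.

[49; 1, 23, 1, 98]

a₀ = ⌊√2496⌋ = 49.
With m₀=0, d₀=1 and mₖ₊₁ = dₖaₖ − mₖ, dₖ₊₁ = (n − mₖ₊₁²)/dₖ, aₖ₊₁ = ⌊(a₀+mₖ₊₁)/dₖ₊₁⌋:
  k=1: m=49, d=95, a=1
  k=2: m=46, d=4, a=23
  k=3: m=46, d=95, a=1
  k=4: m=49, d=1, a=98
d=1 and a=2a₀=98 at k=4, so the next step gives (m, d) = (49, 95) again — its k=1 value — and the period has length 4.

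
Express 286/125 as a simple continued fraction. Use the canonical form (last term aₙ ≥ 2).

[2; 3, 2, 8, 2]

286 = 2*125 + 36
125 = 3*36 + 17
36 = 2*17 + 2
17 = 8*2 + 1
2 = 2*1 + 0  (stop)
So 286/125 = [2; 3, 2, 8, 2].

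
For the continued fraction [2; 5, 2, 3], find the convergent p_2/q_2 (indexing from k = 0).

24/11

Using pₖ = aₖpₖ₋₁ + pₖ₋₂, qₖ = aₖqₖ₋₁ + qₖ₋₂ (with p₋₁=1, p₋₂=0, q₋₁=0, q₋₂=1):
  k=0: a=2, p=2, q=1
  k=1: a=5, p=11, q=5
  k=2: a=2, p=24, q=11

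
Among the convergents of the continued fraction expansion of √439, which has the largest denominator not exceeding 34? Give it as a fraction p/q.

440/21

√439 = [20; 1, 19, 1, 40, …] (period length 4).
Convergents:
  p_0/q_0 = 20/1
  p_1/q_1 = 21/1
  p_2/q_2 = 419/20
  p_3/q_3 = 440/21
  p_4/q_4 = 18019/860
q_3 = 21 ≤ 34 < 860 = q_4, so the answer is 440/21.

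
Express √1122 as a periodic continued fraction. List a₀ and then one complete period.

a₀ = ⌊√1122⌋ = 33.
With m₀=0, d₀=1 and mₖ₊₁ = dₖaₖ − mₖ, dₖ₊₁ = (n − mₖ₊₁²)/dₖ, aₖ₊₁ = ⌊(a₀+mₖ₊₁)/dₖ₊₁⌋:
  k=1: m=33, d=33, a=2
  k=2: m=33, d=1, a=66
d=1 and a=2a₀=66 at k=2, so the next step gives (m, d) = (33, 33) again — its k=1 value — and the period has length 2.

[33; 2, 66]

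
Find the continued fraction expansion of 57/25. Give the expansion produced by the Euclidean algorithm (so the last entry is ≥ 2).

57 = 2×25 + 7
25 = 3×7 + 4
7 = 1×4 + 3
4 = 1×3 + 1
3 = 3×1 + 0  (stop)
So 57/25 = [2; 3, 1, 1, 3].

[2; 3, 1, 1, 3]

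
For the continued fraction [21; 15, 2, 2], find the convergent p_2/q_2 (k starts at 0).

Using pₖ = aₖpₖ₋₁ + pₖ₋₂, qₖ = aₖqₖ₋₁ + qₖ₋₂ (with p₋₁=1, p₋₂=0, q₋₁=0, q₋₂=1):
  k=0: a=21, p=21, q=1
  k=1: a=15, p=316, q=15
  k=2: a=2, p=653, q=31

653/31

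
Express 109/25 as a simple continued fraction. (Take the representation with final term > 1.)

[4; 2, 1, 3, 2]

109 = 4*25 + 9
25 = 2*9 + 7
9 = 1*7 + 2
7 = 3*2 + 1
2 = 2*1 + 0  (stop)
So 109/25 = [4; 2, 1, 3, 2].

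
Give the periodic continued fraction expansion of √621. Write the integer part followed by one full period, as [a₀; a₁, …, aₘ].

[24; 1, 11, 2, 11, 1, 48]

a₀ = ⌊√621⌋ = 24.
With m₀=0, d₀=1 and mₖ₊₁ = dₖaₖ − mₖ, dₖ₊₁ = (n − mₖ₊₁²)/dₖ, aₖ₊₁ = ⌊(a₀+mₖ₊₁)/dₖ₊₁⌋:
  k=1: m=24, d=45, a=1
  k=2: m=21, d=4, a=11
  k=3: m=23, d=23, a=2
  k=4: m=23, d=4, a=11
  k=5: m=21, d=45, a=1
  k=6: m=24, d=1, a=48
d=1 and a=2a₀=48 at k=6, so the next step gives (m, d) = (24, 45) again — its k=1 value — and the period has length 6.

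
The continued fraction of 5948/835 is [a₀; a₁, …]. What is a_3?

5948 = 7·835 + 103   →  a_0 = 7
835 = 8·103 + 11   →  a_1 = 8
103 = 9·11 + 4   →  a_2 = 9
11 = 2·4 + 3   →  a_3 = 2

2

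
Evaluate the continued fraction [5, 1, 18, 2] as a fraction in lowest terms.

232/39

Fold from the inside: start with 2/1.
  18 + 1/2 = 37/2
  1 + 2/37 = 39/37
  5 + 37/39 = 232/39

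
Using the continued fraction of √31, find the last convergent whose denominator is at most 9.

39/7

√31 = [5; 1, 1, 3, 5, 3, 1, 1, 10, …] (period length 8).
Convergents:
  p_0/q_0 = 5/1
  p_1/q_1 = 6/1
  p_2/q_2 = 11/2
  p_3/q_3 = 39/7
  p_4/q_4 = 206/37
q_3 = 7 ≤ 9 < 37 = q_4, so the answer is 39/7.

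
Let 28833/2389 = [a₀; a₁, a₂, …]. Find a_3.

11

28833 = 12·2389 + 165   →  a_0 = 12
2389 = 14·165 + 79   →  a_1 = 14
165 = 2·79 + 7   →  a_2 = 2
79 = 11·7 + 2   →  a_3 = 11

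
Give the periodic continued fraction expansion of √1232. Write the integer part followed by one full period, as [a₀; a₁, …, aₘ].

a₀ = ⌊√1232⌋ = 35.
With m₀=0, d₀=1 and mₖ₊₁ = dₖaₖ − mₖ, dₖ₊₁ = (n − mₖ₊₁²)/dₖ, aₖ₊₁ = ⌊(a₀+mₖ₊₁)/dₖ₊₁⌋:
  k=1: m=35, d=7, a=10
  k=2: m=35, d=1, a=70
d=1 and a=2a₀=70 at k=2, so the next step gives (m, d) = (35, 7) again — its k=1 value — and the period has length 2.

[35; 10, 70]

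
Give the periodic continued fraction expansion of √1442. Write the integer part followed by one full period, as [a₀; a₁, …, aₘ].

a₀ = ⌊√1442⌋ = 37.
With m₀=0, d₀=1 and mₖ₊₁ = dₖaₖ − mₖ, dₖ₊₁ = (n − mₖ₊₁²)/dₖ, aₖ₊₁ = ⌊(a₀+mₖ₊₁)/dₖ₊₁⌋:
  k=1: m=37, d=73, a=1
  k=2: m=36, d=2, a=36
  k=3: m=36, d=73, a=1
  k=4: m=37, d=1, a=74
d=1 and a=2a₀=74 at k=4, so the next step gives (m, d) = (37, 73) again — its k=1 value — and the period has length 4.

[37; 1, 36, 1, 74]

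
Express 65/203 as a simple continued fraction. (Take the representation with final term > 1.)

[0; 3, 8, 8]

65 = 0×203 + 65
203 = 3×65 + 8
65 = 8×8 + 1
8 = 8×1 + 0  (stop)
So 65/203 = [0; 3, 8, 8].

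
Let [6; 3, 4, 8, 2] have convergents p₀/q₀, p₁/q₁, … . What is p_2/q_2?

82/13

Using pₖ = aₖpₖ₋₁ + pₖ₋₂, qₖ = aₖqₖ₋₁ + qₖ₋₂ (with p₋₁=1, p₋₂=0, q₋₁=0, q₋₂=1):
  k=0: a=6, p=6, q=1
  k=1: a=3, p=19, q=3
  k=2: a=4, p=82, q=13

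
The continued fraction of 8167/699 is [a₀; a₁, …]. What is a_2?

8167 = 11·699 + 478   →  a_0 = 11
699 = 1·478 + 221   →  a_1 = 1
478 = 2·221 + 36   →  a_2 = 2

2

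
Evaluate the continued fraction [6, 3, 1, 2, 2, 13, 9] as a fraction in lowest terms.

19855/3167

Using pₖ = aₖpₖ₋₁ + pₖ₋₂ and qₖ = aₖqₖ₋₁ + qₖ₋₂:
  k=0: a=6, p=6, q=1
  k=1: a=3, p=19, q=3
  k=2: a=1, p=25, q=4
  k=3: a=2, p=69, q=11
  k=4: a=2, p=163, q=26
  k=5: a=13, p=2188, q=349
  k=6: a=9, p=19855, q=3167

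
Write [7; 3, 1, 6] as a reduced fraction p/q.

196/27

Using pₖ = aₖpₖ₋₁ + pₖ₋₂ and qₖ = aₖqₖ₋₁ + qₖ₋₂:
  k=0: a=7, p=7, q=1
  k=1: a=3, p=22, q=3
  k=2: a=1, p=29, q=4
  k=3: a=6, p=196, q=27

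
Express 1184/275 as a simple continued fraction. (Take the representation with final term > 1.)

[4; 3, 3, 1, 1, 1, 7]

1184 = 4×275 + 84
275 = 3×84 + 23
84 = 3×23 + 15
23 = 1×15 + 8
15 = 1×8 + 7
8 = 1×7 + 1
7 = 7×1 + 0  (stop)
So 1184/275 = [4; 3, 3, 1, 1, 1, 7].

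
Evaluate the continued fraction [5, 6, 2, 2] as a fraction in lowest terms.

Fold from the inside: start with 2/1.
  2 + 1/2 = 5/2
  6 + 2/5 = 32/5
  5 + 5/32 = 165/32

165/32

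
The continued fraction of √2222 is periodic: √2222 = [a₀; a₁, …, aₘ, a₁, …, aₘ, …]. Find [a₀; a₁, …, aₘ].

[47; 7, 4, 7, 94]

a₀ = ⌊√2222⌋ = 47.
With m₀=0, d₀=1 and mₖ₊₁ = dₖaₖ − mₖ, dₖ₊₁ = (n − mₖ₊₁²)/dₖ, aₖ₊₁ = ⌊(a₀+mₖ₊₁)/dₖ₊₁⌋:
  k=1: m=47, d=13, a=7
  k=2: m=44, d=22, a=4
  k=3: m=44, d=13, a=7
  k=4: m=47, d=1, a=94
d=1 and a=2a₀=94 at k=4, so the next step gives (m, d) = (47, 13) again — its k=1 value — and the period has length 4.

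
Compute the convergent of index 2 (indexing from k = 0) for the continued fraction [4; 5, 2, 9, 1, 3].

Using pₖ = aₖpₖ₋₁ + pₖ₋₂, qₖ = aₖqₖ₋₁ + qₖ₋₂ (with p₋₁=1, p₋₂=0, q₋₁=0, q₋₂=1):
  k=0: a=4, p=4, q=1
  k=1: a=5, p=21, q=5
  k=2: a=2, p=46, q=11

46/11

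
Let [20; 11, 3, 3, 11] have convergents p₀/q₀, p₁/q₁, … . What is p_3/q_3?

2270/113

Using pₖ = aₖpₖ₋₁ + pₖ₋₂, qₖ = aₖqₖ₋₁ + qₖ₋₂ (with p₋₁=1, p₋₂=0, q₋₁=0, q₋₂=1):
  k=0: a=20, p=20, q=1
  k=1: a=11, p=221, q=11
  k=2: a=3, p=683, q=34
  k=3: a=3, p=2270, q=113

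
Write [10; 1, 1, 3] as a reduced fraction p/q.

Fold from the inside: start with 3/1.
  1 + 1/3 = 4/3
  1 + 3/4 = 7/4
  10 + 4/7 = 74/7

74/7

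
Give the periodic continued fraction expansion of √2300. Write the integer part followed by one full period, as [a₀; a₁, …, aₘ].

a₀ = ⌊√2300⌋ = 47.
With m₀=0, d₀=1 and mₖ₊₁ = dₖaₖ − mₖ, dₖ₊₁ = (n − mₖ₊₁²)/dₖ, aₖ₊₁ = ⌊(a₀+mₖ₊₁)/dₖ₊₁⌋:
  k=1: m=47, d=91, a=1
  k=2: m=44, d=4, a=22
  k=3: m=44, d=91, a=1
  k=4: m=47, d=1, a=94
d=1 and a=2a₀=94 at k=4, so the next step gives (m, d) = (47, 91) again — its k=1 value — and the period has length 4.

[47; 1, 22, 1, 94]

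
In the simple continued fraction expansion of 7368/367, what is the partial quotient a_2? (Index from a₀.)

7368 = 20·367 + 28   →  a_0 = 20
367 = 13·28 + 3   →  a_1 = 13
28 = 9·3 + 1   →  a_2 = 9

9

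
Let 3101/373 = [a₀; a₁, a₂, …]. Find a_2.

5

3101 = 8·373 + 117   →  a_0 = 8
373 = 3·117 + 22   →  a_1 = 3
117 = 5·22 + 7   →  a_2 = 5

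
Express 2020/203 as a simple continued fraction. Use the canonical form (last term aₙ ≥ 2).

2020 = 9·203 + 193
203 = 1·193 + 10
193 = 19·10 + 3
10 = 3·3 + 1
3 = 3·1 + 0  (stop)
So 2020/203 = [9; 1, 19, 3, 3].

[9; 1, 19, 3, 3]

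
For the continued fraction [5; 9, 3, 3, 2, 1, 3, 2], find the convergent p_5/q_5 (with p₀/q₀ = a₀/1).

Using pₖ = aₖpₖ₋₁ + pₖ₋₂, qₖ = aₖqₖ₋₁ + qₖ₋₂ (with p₋₁=1, p₋₂=0, q₋₁=0, q₋₂=1):
  k=0: a=5, p=5, q=1
  k=1: a=9, p=46, q=9
  k=2: a=3, p=143, q=28
  k=3: a=3, p=475, q=93
  k=4: a=2, p=1093, q=214
  k=5: a=1, p=1568, q=307

1568/307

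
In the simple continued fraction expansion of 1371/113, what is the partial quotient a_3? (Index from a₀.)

1371 = 12·113 + 15   →  a_0 = 12
113 = 7·15 + 8   →  a_1 = 7
15 = 1·8 + 7   →  a_2 = 1
8 = 1·7 + 1   →  a_3 = 1

1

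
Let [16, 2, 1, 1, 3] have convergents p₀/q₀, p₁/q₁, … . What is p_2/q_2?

Using pₖ = aₖpₖ₋₁ + pₖ₋₂, qₖ = aₖqₖ₋₁ + qₖ₋₂ (with p₋₁=1, p₋₂=0, q₋₁=0, q₋₂=1):
  k=0: a=16, p=16, q=1
  k=1: a=2, p=33, q=2
  k=2: a=1, p=49, q=3

49/3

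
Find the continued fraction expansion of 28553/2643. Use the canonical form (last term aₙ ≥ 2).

[10; 1, 4, 12, 10, 1, 3]

28553 = 10·2643 + 2123
2643 = 1·2123 + 520
2123 = 4·520 + 43
520 = 12·43 + 4
43 = 10·4 + 3
4 = 1·3 + 1
3 = 3·1 + 0  (stop)
So 28553/2643 = [10; 1, 4, 12, 10, 1, 3].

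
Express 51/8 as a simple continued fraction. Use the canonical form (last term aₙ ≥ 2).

51 = 6*8 + 3
8 = 2*3 + 2
3 = 1*2 + 1
2 = 2*1 + 0  (stop)
So 51/8 = [6; 2, 1, 2].

[6; 2, 1, 2]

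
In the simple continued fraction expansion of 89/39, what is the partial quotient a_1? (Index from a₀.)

89 = 2·39 + 11   →  a_0 = 2
39 = 3·11 + 6   →  a_1 = 3

3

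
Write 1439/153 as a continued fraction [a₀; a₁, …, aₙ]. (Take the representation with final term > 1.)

1439 = 9×153 + 62
153 = 2×62 + 29
62 = 2×29 + 4
29 = 7×4 + 1
4 = 4×1 + 0  (stop)
So 1439/153 = [9; 2, 2, 7, 4].

[9; 2, 2, 7, 4]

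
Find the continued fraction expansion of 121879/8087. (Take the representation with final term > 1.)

[15; 14, 11, 3, 1, 12]

121879 = 15*8087 + 574
8087 = 14*574 + 51
574 = 11*51 + 13
51 = 3*13 + 12
13 = 1*12 + 1
12 = 12*1 + 0  (stop)
So 121879/8087 = [15; 14, 11, 3, 1, 12].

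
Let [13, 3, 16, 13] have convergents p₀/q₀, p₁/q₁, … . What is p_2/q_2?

Using pₖ = aₖpₖ₋₁ + pₖ₋₂, qₖ = aₖqₖ₋₁ + qₖ₋₂ (with p₋₁=1, p₋₂=0, q₋₁=0, q₋₂=1):
  k=0: a=13, p=13, q=1
  k=1: a=3, p=40, q=3
  k=2: a=16, p=653, q=49

653/49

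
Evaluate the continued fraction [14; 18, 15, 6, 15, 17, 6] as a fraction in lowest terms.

36231284/2577757

Fold from the inside: start with 6/1.
  17 + 1/6 = 103/6
  15 + 6/103 = 1551/103
  6 + 103/1551 = 9409/1551
  15 + 1551/9409 = 142686/9409
  18 + 9409/142686 = 2577757/142686
  14 + 142686/2577757 = 36231284/2577757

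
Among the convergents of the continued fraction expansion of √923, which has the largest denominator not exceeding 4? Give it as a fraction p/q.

√923 = [30; 2, 1, 1, 1, 2, 60, …] (period length 6).
Convergents:
  p_0/q_0 = 30/1
  p_1/q_1 = 61/2
  p_2/q_2 = 91/3
  p_3/q_3 = 152/5
q_2 = 3 ≤ 4 < 5 = q_3, so the answer is 91/3.

91/3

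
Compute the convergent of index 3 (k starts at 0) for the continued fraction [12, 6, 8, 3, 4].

1861/153

Using pₖ = aₖpₖ₋₁ + pₖ₋₂, qₖ = aₖqₖ₋₁ + qₖ₋₂ (with p₋₁=1, p₋₂=0, q₋₁=0, q₋₂=1):
  k=0: a=12, p=12, q=1
  k=1: a=6, p=73, q=6
  k=2: a=8, p=596, q=49
  k=3: a=3, p=1861, q=153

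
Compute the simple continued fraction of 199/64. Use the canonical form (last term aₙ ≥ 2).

[3; 9, 7]

199 = 3×64 + 7
64 = 9×7 + 1
7 = 7×1 + 0  (stop)
So 199/64 = [3; 9, 7].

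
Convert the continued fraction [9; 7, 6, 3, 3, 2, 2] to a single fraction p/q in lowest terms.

Fold from the inside: start with 2/1.
  2 + 1/2 = 5/2
  3 + 2/5 = 17/5
  3 + 5/17 = 56/17
  6 + 17/56 = 353/56
  7 + 56/353 = 2527/353
  9 + 353/2527 = 23096/2527

23096/2527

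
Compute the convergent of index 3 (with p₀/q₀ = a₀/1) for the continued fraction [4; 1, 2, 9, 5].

Using pₖ = aₖpₖ₋₁ + pₖ₋₂, qₖ = aₖqₖ₋₁ + qₖ₋₂ (with p₋₁=1, p₋₂=0, q₋₁=0, q₋₂=1):
  k=0: a=4, p=4, q=1
  k=1: a=1, p=5, q=1
  k=2: a=2, p=14, q=3
  k=3: a=9, p=131, q=28

131/28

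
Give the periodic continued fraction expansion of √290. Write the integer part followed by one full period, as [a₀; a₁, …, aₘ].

a₀ = ⌊√290⌋ = 17.
With m₀=0, d₀=1 and mₖ₊₁ = dₖaₖ − mₖ, dₖ₊₁ = (n − mₖ₊₁²)/dₖ, aₖ₊₁ = ⌊(a₀+mₖ₊₁)/dₖ₊₁⌋:
  k=1: m=17, d=1, a=34
d=1 and a=2a₀=34 at k=1, so the next step gives (m, d) = (17, 1) again — its k=1 value — and the period has length 1.

[17; 34]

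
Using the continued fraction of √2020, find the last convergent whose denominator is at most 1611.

√2020 = [44; 1, 16, 1, 88, …] (period length 4).
Convergents:
  p_0/q_0 = 44/1
  p_1/q_1 = 45/1
  p_2/q_2 = 764/17
  p_3/q_3 = 809/18
  p_4/q_4 = 71956/1601
  p_5/q_5 = 72765/1619
q_4 = 1601 ≤ 1611 < 1619 = q_5, so the answer is 71956/1601.

71956/1601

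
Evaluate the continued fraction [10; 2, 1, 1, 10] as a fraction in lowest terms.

Using pₖ = aₖpₖ₋₁ + pₖ₋₂ and qₖ = aₖqₖ₋₁ + qₖ₋₂:
  k=0: a=10, p=10, q=1
  k=1: a=2, p=21, q=2
  k=2: a=1, p=31, q=3
  k=3: a=1, p=52, q=5
  k=4: a=10, p=551, q=53

551/53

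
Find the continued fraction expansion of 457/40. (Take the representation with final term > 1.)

457 = 11*40 + 17
40 = 2*17 + 6
17 = 2*6 + 5
6 = 1*5 + 1
5 = 5*1 + 0  (stop)
So 457/40 = [11; 2, 2, 1, 5].

[11; 2, 2, 1, 5]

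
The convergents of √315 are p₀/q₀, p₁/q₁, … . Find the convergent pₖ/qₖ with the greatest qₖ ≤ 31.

71/4

√315 = [17; 1, 2, 1, 34, …] (period length 4).
Convergents:
  p_0/q_0 = 17/1
  p_1/q_1 = 18/1
  p_2/q_2 = 53/3
  p_3/q_3 = 71/4
  p_4/q_4 = 2467/139
q_3 = 4 ≤ 31 < 139 = q_4, so the answer is 71/4.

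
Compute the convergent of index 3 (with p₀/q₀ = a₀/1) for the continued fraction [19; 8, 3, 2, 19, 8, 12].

Using pₖ = aₖpₖ₋₁ + pₖ₋₂, qₖ = aₖqₖ₋₁ + qₖ₋₂ (with p₋₁=1, p₋₂=0, q₋₁=0, q₋₂=1):
  k=0: a=19, p=19, q=1
  k=1: a=8, p=153, q=8
  k=2: a=3, p=478, q=25
  k=3: a=2, p=1109, q=58

1109/58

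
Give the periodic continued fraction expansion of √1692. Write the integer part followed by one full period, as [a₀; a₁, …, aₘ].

[41; 7, 2, 7, 82]

a₀ = ⌊√1692⌋ = 41.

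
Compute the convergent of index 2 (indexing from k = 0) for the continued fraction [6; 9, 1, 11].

Using pₖ = aₖpₖ₋₁ + pₖ₋₂, qₖ = aₖqₖ₋₁ + qₖ₋₂ (with p₋₁=1, p₋₂=0, q₋₁=0, q₋₂=1):
  k=0: a=6, p=6, q=1
  k=1: a=9, p=55, q=9
  k=2: a=1, p=61, q=10

61/10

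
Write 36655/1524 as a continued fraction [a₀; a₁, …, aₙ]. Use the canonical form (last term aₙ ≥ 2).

36655 = 24*1524 + 79
1524 = 19*79 + 23
79 = 3*23 + 10
23 = 2*10 + 3
10 = 3*3 + 1
3 = 3*1 + 0  (stop)
So 36655/1524 = [24; 19, 3, 2, 3, 3].

[24; 19, 3, 2, 3, 3]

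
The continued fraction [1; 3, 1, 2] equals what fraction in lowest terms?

Using pₖ = aₖpₖ₋₁ + pₖ₋₂ and qₖ = aₖqₖ₋₁ + qₖ₋₂:
  k=0: a=1, p=1, q=1
  k=1: a=3, p=4, q=3
  k=2: a=1, p=5, q=4
  k=3: a=2, p=14, q=11

14/11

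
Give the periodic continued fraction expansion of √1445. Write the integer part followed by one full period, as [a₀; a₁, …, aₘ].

[38; 76]

a₀ = ⌊√1445⌋ = 38.
With m₀=0, d₀=1 and mₖ₊₁ = dₖaₖ − mₖ, dₖ₊₁ = (n − mₖ₊₁²)/dₖ, aₖ₊₁ = ⌊(a₀+mₖ₊₁)/dₖ₊₁⌋:
  k=1: m=38, d=1, a=76
d=1 and a=2a₀=76 at k=1, so the next step gives (m, d) = (38, 1) again — its k=1 value — and the period has length 1.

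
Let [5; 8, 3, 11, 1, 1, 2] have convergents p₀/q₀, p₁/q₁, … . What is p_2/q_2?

Using pₖ = aₖpₖ₋₁ + pₖ₋₂, qₖ = aₖqₖ₋₁ + qₖ₋₂ (with p₋₁=1, p₋₂=0, q₋₁=0, q₋₂=1):
  k=0: a=5, p=5, q=1
  k=1: a=8, p=41, q=8
  k=2: a=3, p=128, q=25

128/25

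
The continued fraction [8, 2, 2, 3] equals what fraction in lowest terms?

143/17

Using pₖ = aₖpₖ₋₁ + pₖ₋₂ and qₖ = aₖqₖ₋₁ + qₖ₋₂:
  k=0: a=8, p=8, q=1
  k=1: a=2, p=17, q=2
  k=2: a=2, p=42, q=5
  k=3: a=3, p=143, q=17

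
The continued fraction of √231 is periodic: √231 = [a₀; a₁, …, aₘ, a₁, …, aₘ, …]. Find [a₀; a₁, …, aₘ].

a₀ = ⌊√231⌋ = 15.
With m₀=0, d₀=1 and mₖ₊₁ = dₖaₖ − mₖ, dₖ₊₁ = (n − mₖ₊₁²)/dₖ, aₖ₊₁ = ⌊(a₀+mₖ₊₁)/dₖ₊₁⌋:
  k=1: m=15, d=6, a=5
  k=2: m=15, d=1, a=30
d=1 and a=2a₀=30 at k=2, so the next step gives (m, d) = (15, 6) again — its k=1 value — and the period has length 2.

[15; 5, 30]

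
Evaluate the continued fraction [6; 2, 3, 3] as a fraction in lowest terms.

Fold from the inside: start with 3/1.
  3 + 1/3 = 10/3
  2 + 3/10 = 23/10
  6 + 10/23 = 148/23

148/23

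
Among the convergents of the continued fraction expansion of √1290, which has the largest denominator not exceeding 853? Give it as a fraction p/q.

30565/851

√1290 = [35; 1, 10, 1, 70, …] (period length 4).
Convergents:
  p_0/q_0 = 35/1
  p_1/q_1 = 36/1
  p_2/q_2 = 395/11
  p_3/q_3 = 431/12
  p_4/q_4 = 30565/851
  p_5/q_5 = 30996/863
q_4 = 851 ≤ 853 < 863 = q_5, so the answer is 30565/851.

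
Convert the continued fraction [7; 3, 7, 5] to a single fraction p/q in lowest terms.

827/113

Fold from the inside: start with 5/1.
  7 + 1/5 = 36/5
  3 + 5/36 = 113/36
  7 + 36/113 = 827/113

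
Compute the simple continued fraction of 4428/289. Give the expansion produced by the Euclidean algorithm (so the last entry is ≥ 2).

[15; 3, 9, 3, 3]

4428 = 15·289 + 93
289 = 3·93 + 10
93 = 9·10 + 3
10 = 3·3 + 1
3 = 3·1 + 0  (stop)
So 4428/289 = [15; 3, 9, 3, 3].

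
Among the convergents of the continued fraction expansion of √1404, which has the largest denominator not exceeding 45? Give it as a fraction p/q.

√1404 = [37; 2, 7, 1, 4, 1, 7, 2, 74, …] (period length 8).
Convergents:
  p_0/q_0 = 37/1
  p_1/q_1 = 75/2
  p_2/q_2 = 562/15
  p_3/q_3 = 637/17
  p_4/q_4 = 3110/83
q_3 = 17 ≤ 45 < 83 = q_4, so the answer is 637/17.

637/17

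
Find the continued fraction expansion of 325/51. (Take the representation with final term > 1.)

325 = 6*51 + 19
51 = 2*19 + 13
19 = 1*13 + 6
13 = 2*6 + 1
6 = 6*1 + 0  (stop)
So 325/51 = [6; 2, 1, 2, 6].

[6; 2, 1, 2, 6]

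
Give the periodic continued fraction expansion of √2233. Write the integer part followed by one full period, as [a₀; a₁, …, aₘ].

a₀ = ⌊√2233⌋ = 47.
With m₀=0, d₀=1 and mₖ₊₁ = dₖaₖ − mₖ, dₖ₊₁ = (n − mₖ₊₁²)/dₖ, aₖ₊₁ = ⌊(a₀+mₖ₊₁)/dₖ₊₁⌋:
  k=1: m=47, d=24, a=3
  k=2: m=25, d=67, a=1
  k=3: m=42, d=7, a=12
  k=4: m=42, d=67, a=1
  k=5: m=25, d=24, a=3
  k=6: m=47, d=1, a=94
d=1 and a=2a₀=94 at k=6, so the next step gives (m, d) = (47, 24) again — its k=1 value — and the period has length 6.

[47; 3, 1, 12, 1, 3, 94]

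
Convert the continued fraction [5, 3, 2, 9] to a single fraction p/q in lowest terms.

349/66

Fold from the inside: start with 9/1.
  2 + 1/9 = 19/9
  3 + 9/19 = 66/19
  5 + 19/66 = 349/66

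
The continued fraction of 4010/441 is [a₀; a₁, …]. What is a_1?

4010 = 9·441 + 41   →  a_0 = 9
441 = 10·41 + 31   →  a_1 = 10

10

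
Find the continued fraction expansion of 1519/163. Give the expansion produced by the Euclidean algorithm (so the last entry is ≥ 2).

1519 = 9×163 + 52
163 = 3×52 + 7
52 = 7×7 + 3
7 = 2×3 + 1
3 = 3×1 + 0  (stop)
So 1519/163 = [9; 3, 7, 2, 3].

[9; 3, 7, 2, 3]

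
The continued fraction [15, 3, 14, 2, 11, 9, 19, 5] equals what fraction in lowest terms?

13742091/896662

Fold from the inside: start with 5/1.
  19 + 1/5 = 96/5
  9 + 5/96 = 869/96
  11 + 96/869 = 9655/869
  2 + 869/9655 = 20179/9655
  14 + 9655/20179 = 292161/20179
  3 + 20179/292161 = 896662/292161
  15 + 292161/896662 = 13742091/896662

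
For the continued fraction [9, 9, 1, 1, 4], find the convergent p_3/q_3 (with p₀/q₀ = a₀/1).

Using pₖ = aₖpₖ₋₁ + pₖ₋₂, qₖ = aₖqₖ₋₁ + qₖ₋₂ (with p₋₁=1, p₋₂=0, q₋₁=0, q₋₂=1):
  k=0: a=9, p=9, q=1
  k=1: a=9, p=82, q=9
  k=2: a=1, p=91, q=10
  k=3: a=1, p=173, q=19

173/19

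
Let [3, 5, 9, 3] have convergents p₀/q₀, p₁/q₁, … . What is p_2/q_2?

147/46

Using pₖ = aₖpₖ₋₁ + pₖ₋₂, qₖ = aₖqₖ₋₁ + qₖ₋₂ (with p₋₁=1, p₋₂=0, q₋₁=0, q₋₂=1):
  k=0: a=3, p=3, q=1
  k=1: a=5, p=16, q=5
  k=2: a=9, p=147, q=46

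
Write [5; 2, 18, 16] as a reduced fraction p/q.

3259/594

Using pₖ = aₖpₖ₋₁ + pₖ₋₂ and qₖ = aₖqₖ₋₁ + qₖ₋₂:
  k=0: a=5, p=5, q=1
  k=1: a=2, p=11, q=2
  k=2: a=18, p=203, q=37
  k=3: a=16, p=3259, q=594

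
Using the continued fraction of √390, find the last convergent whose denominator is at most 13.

79/4

√390 = [19; 1, 2, 1, 38, …] (period length 4).
Convergents:
  p_0/q_0 = 19/1
  p_1/q_1 = 20/1
  p_2/q_2 = 59/3
  p_3/q_3 = 79/4
  p_4/q_4 = 3061/155
q_3 = 4 ≤ 13 < 155 = q_4, so the answer is 79/4.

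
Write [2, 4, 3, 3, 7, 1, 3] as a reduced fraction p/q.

Fold from the inside: start with 3/1.
  1 + 1/3 = 4/3
  7 + 3/4 = 31/4
  3 + 4/31 = 97/31
  3 + 31/97 = 322/97
  4 + 97/322 = 1385/322
  2 + 322/1385 = 3092/1385

3092/1385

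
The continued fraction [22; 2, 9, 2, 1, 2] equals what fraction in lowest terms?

Using pₖ = aₖpₖ₋₁ + pₖ₋₂ and qₖ = aₖqₖ₋₁ + qₖ₋₂:
  k=0: a=22, p=22, q=1
  k=1: a=2, p=45, q=2
  k=2: a=9, p=427, q=19
  k=3: a=2, p=899, q=40
  k=4: a=1, p=1326, q=59
  k=5: a=2, p=3551, q=158

3551/158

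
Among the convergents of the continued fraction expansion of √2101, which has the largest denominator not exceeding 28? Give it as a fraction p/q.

275/6

√2101 = [45; 1, 5, 8, 5, 1, 90, …] (period length 6).
Convergents:
  p_0/q_0 = 45/1
  p_1/q_1 = 46/1
  p_2/q_2 = 275/6
  p_3/q_3 = 2246/49
q_2 = 6 ≤ 28 < 49 = q_3, so the answer is 275/6.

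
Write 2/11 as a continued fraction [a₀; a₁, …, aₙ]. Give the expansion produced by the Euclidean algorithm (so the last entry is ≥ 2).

2 = 0·11 + 2
11 = 5·2 + 1
2 = 2·1 + 0  (stop)
So 2/11 = [0; 5, 2].

[0; 5, 2]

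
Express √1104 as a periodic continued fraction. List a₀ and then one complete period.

[33; 4, 2, 2, 2, 4, 66]

a₀ = ⌊√1104⌋ = 33.
With m₀=0, d₀=1 and mₖ₊₁ = dₖaₖ − mₖ, dₖ₊₁ = (n − mₖ₊₁²)/dₖ, aₖ₊₁ = ⌊(a₀+mₖ₊₁)/dₖ₊₁⌋:
  k=1: m=33, d=15, a=4
  k=2: m=27, d=25, a=2
  k=3: m=23, d=23, a=2
  k=4: m=23, d=25, a=2
  k=5: m=27, d=15, a=4
  k=6: m=33, d=1, a=66
d=1 and a=2a₀=66 at k=6, so the next step gives (m, d) = (33, 15) again — its k=1 value — and the period has length 6.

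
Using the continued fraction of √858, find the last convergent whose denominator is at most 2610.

40979/1399

√858 = [29; 3, 2, 3, 58, …] (period length 4).
Convergents:
  p_0/q_0 = 29/1
  p_1/q_1 = 88/3
  p_2/q_2 = 205/7
  p_3/q_3 = 703/24
  p_4/q_4 = 40979/1399
  p_5/q_5 = 123640/4221
q_4 = 1399 ≤ 2610 < 4221 = q_5, so the answer is 40979/1399.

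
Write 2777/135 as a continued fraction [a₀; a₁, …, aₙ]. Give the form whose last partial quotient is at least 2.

[20; 1, 1, 3, 19]

2777 = 20·135 + 77
135 = 1·77 + 58
77 = 1·58 + 19
58 = 3·19 + 1
19 = 19·1 + 0  (stop)
So 2777/135 = [20; 1, 1, 3, 19].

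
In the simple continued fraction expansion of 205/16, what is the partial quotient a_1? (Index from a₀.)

1

205 = 12·16 + 13   →  a_0 = 12
16 = 1·13 + 3   →  a_1 = 1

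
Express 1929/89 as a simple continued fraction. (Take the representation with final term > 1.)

1929 = 21*89 + 60
89 = 1*60 + 29
60 = 2*29 + 2
29 = 14*2 + 1
2 = 2*1 + 0  (stop)
So 1929/89 = [21; 1, 2, 14, 2].

[21; 1, 2, 14, 2]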